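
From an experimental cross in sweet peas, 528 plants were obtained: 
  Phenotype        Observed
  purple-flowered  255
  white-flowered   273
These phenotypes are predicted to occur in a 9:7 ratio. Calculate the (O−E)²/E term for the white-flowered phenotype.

7.636

Total ratio parts = 16. Expected numbers out of 528:
  purple-flowered: 528 × 9/16 = 297
  white-flowered: 528 × 7/16 = 231
Contribution of white-flowered: (273 − 231)² / 231 = 7.6364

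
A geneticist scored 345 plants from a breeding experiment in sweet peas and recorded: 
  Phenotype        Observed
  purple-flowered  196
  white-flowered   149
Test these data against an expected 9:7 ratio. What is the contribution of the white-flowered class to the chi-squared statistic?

0.025

The 9:7 ratio has 16 parts, so with N = 345 the expected counts are:
  purple-flowered: 345 × 9/16 = 194.0625
  white-flowered: 345 × 7/16 = 150.9375
Contribution of white-flowered: (149 − 150.9375)² / 150.9375 = 0.0249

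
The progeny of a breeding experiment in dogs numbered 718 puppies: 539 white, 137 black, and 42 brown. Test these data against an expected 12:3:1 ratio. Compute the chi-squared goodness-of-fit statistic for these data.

0.227

Expected counts for N = 718 under a 12:3:1 ratio (total parts = 16):
  white: 718 × 12/16 = 538.5
  black: 718 × 3/16 = 134.625
  brown: 718 × 1/16 = 44.875
χ² = Σ (O − E)² / E
  white: (539 − 538.5)² / 538.5 = 0.0005
  black: (137 − 134.625)² / 134.625 = 0.0419
  brown: (42 − 44.875)² / 44.875 = 0.1842
χ² = 0.0005 + 0.0419 + 0.1842 = 0.2266 ≈ 0.227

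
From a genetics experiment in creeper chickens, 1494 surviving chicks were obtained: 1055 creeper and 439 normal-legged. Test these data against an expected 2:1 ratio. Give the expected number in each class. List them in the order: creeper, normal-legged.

The 2:1 ratio has 3 parts, so with N = 1494 the expected counts are:
  creeper: 1494 × 2/3 = 996
  normal-legged: 1494 × 1/3 = 498

996, 498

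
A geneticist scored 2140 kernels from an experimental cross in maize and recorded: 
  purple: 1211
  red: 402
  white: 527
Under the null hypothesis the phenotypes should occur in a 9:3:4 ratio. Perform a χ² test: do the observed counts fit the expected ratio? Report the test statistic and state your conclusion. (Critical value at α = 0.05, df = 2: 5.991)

0.165; consistent

Under the 9:3:4 hypothesis (Σ ratio = 16, N = 2140):
  purple: 2140 × 9/16 = 1203.75
  red: 2140 × 3/16 = 401.25
  white: 2140 × 4/16 = 535
χ² = Σ (O − E)² / E
  purple: (1211 − 1203.75)² / 1203.75 = 0.0437
  red: (402 − 401.25)² / 401.25 = 0.0014
  white: (527 − 535)² / 535 = 0.1196
χ² = 0.0437 + 0.0014 + 0.1196 = 0.1647 ≈ 0.165
Degrees of freedom = 3 − 1 = 2; critical value at α = 0.05 is 5.991.
Since 0.165 < 5.991, we fail to reject the null hypothesis — the data are consistent with the 9:3:4 ratio.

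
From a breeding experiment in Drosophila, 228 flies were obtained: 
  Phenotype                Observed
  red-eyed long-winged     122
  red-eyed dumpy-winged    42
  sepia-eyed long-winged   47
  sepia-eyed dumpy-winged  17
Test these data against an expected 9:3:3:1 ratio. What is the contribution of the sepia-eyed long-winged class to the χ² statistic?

Under the 9:3:3:1 hypothesis (Σ ratio = 16, N = 228):
  red-eyed long-winged: 228 × 9/16 = 128.25
  red-eyed dumpy-winged: 228 × 3/16 = 42.75
  sepia-eyed long-winged: 228 × 3/16 = 42.75
  sepia-eyed dumpy-winged: 228 × 1/16 = 14.25
Contribution of sepia-eyed long-winged: (47 − 42.75)² / 42.75 = 0.4225

0.423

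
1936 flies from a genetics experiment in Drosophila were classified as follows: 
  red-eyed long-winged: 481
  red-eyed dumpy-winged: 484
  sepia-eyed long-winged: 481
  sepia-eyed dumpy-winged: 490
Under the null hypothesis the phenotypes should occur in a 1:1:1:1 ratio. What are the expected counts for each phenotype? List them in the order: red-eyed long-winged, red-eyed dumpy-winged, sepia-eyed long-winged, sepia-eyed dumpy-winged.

484, 484, 484, 484

Total ratio parts = 4. Expected numbers out of 1936:
  red-eyed long-winged: 1936 × 1/4 = 484
  red-eyed dumpy-winged: 1936 × 1/4 = 484
  sepia-eyed long-winged: 1936 × 1/4 = 484
  sepia-eyed dumpy-winged: 1936 × 1/4 = 484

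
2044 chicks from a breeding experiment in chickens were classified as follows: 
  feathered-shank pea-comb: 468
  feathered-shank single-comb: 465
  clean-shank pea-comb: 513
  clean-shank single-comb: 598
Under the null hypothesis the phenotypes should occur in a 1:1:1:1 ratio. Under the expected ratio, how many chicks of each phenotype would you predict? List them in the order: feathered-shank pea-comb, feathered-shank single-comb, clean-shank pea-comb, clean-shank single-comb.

Total ratio parts = 4. Expected numbers out of 2044:
  feathered-shank pea-comb: 2044 × 1/4 = 511
  feathered-shank single-comb: 2044 × 1/4 = 511
  clean-shank pea-comb: 2044 × 1/4 = 511
  clean-shank single-comb: 2044 × 1/4 = 511

511, 511, 511, 511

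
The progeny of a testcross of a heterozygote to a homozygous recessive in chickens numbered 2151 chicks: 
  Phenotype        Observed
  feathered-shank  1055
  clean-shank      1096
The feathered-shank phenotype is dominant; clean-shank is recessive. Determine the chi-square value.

A testcross of a heterozygote (Aa × aa) gives a 1:1 phenotypic ratio.
Total ratio parts = 2. Expected numbers out of 2151:
  feathered-shank: 2151 × 1/2 = 1075.5
  clean-shank: 2151 × 1/2 = 1075.5
χ² = Σ (O − E)² / E
  feathered-shank: (1055 − 1075.5)² / 1075.5 = 0.3907
  clean-shank: (1096 − 1075.5)² / 1075.5 = 0.3907
χ² = 0.3907 + 0.3907 = 0.7814 ≈ 0.781

0.781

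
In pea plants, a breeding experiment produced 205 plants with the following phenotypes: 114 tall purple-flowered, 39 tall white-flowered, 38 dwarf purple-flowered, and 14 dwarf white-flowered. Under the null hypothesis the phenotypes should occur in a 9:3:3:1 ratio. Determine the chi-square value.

0.138

Expected counts for N = 205 under a 9:3:3:1 ratio (total parts = 16):
  tall purple-flowered: 205 × 9/16 = 115.3125
  tall white-flowered: 205 × 3/16 = 38.4375
  dwarf purple-flowered: 205 × 3/16 = 38.4375
  dwarf white-flowered: 205 × 1/16 = 12.8125
χ² = Σ (O − E)² / E
  tall purple-flowered: (114 − 115.3125)² / 115.3125 = 0.0149
  tall white-flowered: (39 − 38.4375)² / 38.4375 = 0.0082
  dwarf purple-flowered: (38 − 38.4375)² / 38.4375 = 0.0050
  dwarf white-flowered: (14 − 12.8125)² / 12.8125 = 0.1101
χ² = 0.0149 + 0.0082 + 0.0050 + 0.1101 = 0.1382 ≈ 0.138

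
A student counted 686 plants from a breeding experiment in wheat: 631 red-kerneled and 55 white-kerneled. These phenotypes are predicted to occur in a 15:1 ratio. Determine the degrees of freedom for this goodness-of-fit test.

A goodness-of-fit test with 2 phenotype classes has df = 2 − 1 = 1.

1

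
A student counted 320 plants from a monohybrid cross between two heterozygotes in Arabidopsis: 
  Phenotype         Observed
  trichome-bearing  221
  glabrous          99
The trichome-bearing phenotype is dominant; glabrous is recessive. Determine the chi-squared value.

For a monohybrid cross between heterozygotes with complete dominance, the expected phenotypic ratio is 3:1.
Under the 3:1 hypothesis (Σ ratio = 4, N = 320):
  trichome-bearing: 320 × 3/4 = 240
  glabrous: 320 × 1/4 = 80
χ² = Σ (O − E)² / E
  trichome-bearing: (221 − 240)² / 240 = 1.5042
  glabrous: (99 − 80)² / 80 = 4.5125
χ² = 1.5042 + 4.5125 = 6.0167 ≈ 6.017

6.017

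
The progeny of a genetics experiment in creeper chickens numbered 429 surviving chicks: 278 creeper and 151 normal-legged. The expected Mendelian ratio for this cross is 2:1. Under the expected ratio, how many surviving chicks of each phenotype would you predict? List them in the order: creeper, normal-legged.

286, 143

Total ratio parts = 3. Expected numbers out of 429:
  creeper: 429 × 2/3 = 286
  normal-legged: 429 × 1/3 = 143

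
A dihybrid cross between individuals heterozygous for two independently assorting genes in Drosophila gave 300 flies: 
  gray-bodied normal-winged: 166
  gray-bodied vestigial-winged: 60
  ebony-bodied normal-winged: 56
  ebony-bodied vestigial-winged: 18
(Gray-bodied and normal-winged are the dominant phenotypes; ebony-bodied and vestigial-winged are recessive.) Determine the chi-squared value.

A dihybrid F₂ with independent assortment and complete dominance at both loci gives a 9:3:3:1 phenotypic ratio.
The 9:3:3:1 ratio has 16 parts, so with N = 300 the expected counts are:
  gray-bodied normal-winged: 300 × 9/16 = 168.75
  gray-bodied vestigial-winged: 300 × 3/16 = 56.25
  ebony-bodied normal-winged: 300 × 3/16 = 56.25
  ebony-bodied vestigial-winged: 300 × 1/16 = 18.75
χ² = Σ (O − E)² / E
  gray-bodied normal-winged: (166 − 168.75)² / 168.75 = 0.0448
  gray-bodied vestigial-winged: (60 − 56.25)² / 56.25 = 0.2500
  ebony-bodied normal-winged: (56 − 56.25)² / 56.25 = 0.0011
  ebony-bodied vestigial-winged: (18 − 18.75)² / 18.75 = 0.0300
χ² = 0.0448 + 0.2500 + 0.0011 + 0.0300 = 0.3259 ≈ 0.326

0.326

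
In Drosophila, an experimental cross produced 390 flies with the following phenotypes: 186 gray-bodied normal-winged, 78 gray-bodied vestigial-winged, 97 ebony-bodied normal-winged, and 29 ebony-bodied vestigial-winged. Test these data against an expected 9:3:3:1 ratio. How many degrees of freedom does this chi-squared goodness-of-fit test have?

A goodness-of-fit test with 4 phenotype classes has df = 4 − 1 = 3.

3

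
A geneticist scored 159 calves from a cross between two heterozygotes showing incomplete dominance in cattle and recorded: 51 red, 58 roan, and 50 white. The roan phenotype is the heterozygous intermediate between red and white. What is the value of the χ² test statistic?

With incomplete dominance, a heterozygote × heterozygote cross gives a 1:2:1 phenotypic ratio.
Total ratio parts = 4. Expected numbers out of 159:
  red: 159 × 1/4 = 39.75
  roan: 159 × 2/4 = 79.5
  white: 159 × 1/4 = 39.75
χ² = Σ (O − E)² / E
  red: (51 − 39.75)² / 39.75 = 3.1840
  roan: (58 − 79.5)² / 79.5 = 5.8145
  white: (50 − 39.75)² / 39.75 = 2.6431
χ² = 3.1840 + 5.8145 + 2.6431 = 11.6416 ≈ 11.642

11.642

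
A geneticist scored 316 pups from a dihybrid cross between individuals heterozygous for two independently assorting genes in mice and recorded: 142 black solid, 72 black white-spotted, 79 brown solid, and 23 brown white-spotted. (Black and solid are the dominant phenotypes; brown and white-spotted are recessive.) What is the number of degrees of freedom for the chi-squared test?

A dihybrid F₂ with independent assortment and complete dominance at both loci gives a 9:3:3:1 phenotypic ratio.
A goodness-of-fit test with 4 phenotype classes has df = 4 − 1 = 3.

3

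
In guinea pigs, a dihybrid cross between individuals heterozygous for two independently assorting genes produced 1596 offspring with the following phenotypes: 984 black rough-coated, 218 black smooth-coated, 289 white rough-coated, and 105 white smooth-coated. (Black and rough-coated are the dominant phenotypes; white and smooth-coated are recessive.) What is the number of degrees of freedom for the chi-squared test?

3

A dihybrid F₂ with independent assortment and complete dominance at both loci gives a 9:3:3:1 phenotypic ratio.
A goodness-of-fit test with 4 phenotype classes has df = 4 − 1 = 3.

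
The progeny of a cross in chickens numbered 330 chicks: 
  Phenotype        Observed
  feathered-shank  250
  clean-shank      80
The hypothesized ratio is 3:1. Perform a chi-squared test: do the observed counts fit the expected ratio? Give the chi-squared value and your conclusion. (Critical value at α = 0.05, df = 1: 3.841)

The 3:1 ratio has 4 parts, so with N = 330 the expected counts are:
  feathered-shank: 330 × 3/4 = 247.5
  clean-shank: 330 × 1/4 = 82.5
χ² = Σ (O − E)² / E
  feathered-shank: (250 − 247.5)² / 247.5 = 0.0253
  clean-shank: (80 − 82.5)² / 82.5 = 0.0758
χ² = 0.0253 + 0.0758 = 0.1011 ≈ 0.101
Degrees of freedom = 2 − 1 = 1; critical value at α = 0.05 is 3.841.
Since 0.101 < 3.841, we fail to reject the null hypothesis — the data are consistent with the 3:1 ratio.

0.101; consistent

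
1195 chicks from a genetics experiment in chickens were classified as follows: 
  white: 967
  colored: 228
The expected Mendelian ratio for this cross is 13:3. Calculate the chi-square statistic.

0.085

Total ratio parts = 16. Expected numbers out of 1195:
  white: 1195 × 13/16 = 970.9375
  colored: 1195 × 3/16 = 224.0625
χ² = Σ (O − E)² / E
  white: (967 − 970.9375)² / 970.9375 = 0.0160
  colored: (228 − 224.0625)² / 224.0625 = 0.0692
χ² = 0.0160 + 0.0692 = 0.0852 ≈ 0.085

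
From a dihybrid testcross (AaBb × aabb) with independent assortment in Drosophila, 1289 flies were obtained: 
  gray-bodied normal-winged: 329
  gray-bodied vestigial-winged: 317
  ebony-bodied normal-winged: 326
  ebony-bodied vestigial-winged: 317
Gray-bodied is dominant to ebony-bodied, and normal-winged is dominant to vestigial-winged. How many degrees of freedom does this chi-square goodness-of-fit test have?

A dihybrid testcross with independent assortment gives a 1:1:1:1 ratio.
A goodness-of-fit test with 4 phenotype classes has df = 4 − 1 = 3.

3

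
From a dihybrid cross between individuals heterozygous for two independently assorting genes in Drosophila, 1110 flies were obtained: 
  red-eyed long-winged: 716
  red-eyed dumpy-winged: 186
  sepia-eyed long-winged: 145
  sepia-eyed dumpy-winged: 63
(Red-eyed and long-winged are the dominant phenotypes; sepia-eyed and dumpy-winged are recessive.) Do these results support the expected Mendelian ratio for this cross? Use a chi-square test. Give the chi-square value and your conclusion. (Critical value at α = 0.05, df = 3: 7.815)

35.530; not consistent

A dihybrid F₂ with independent assortment and complete dominance at both loci gives a 9:3:3:1 phenotypic ratio.
The 9:3:3:1 ratio has 16 parts, so with N = 1110 the expected counts are:
  red-eyed long-winged: 1110 × 9/16 = 624.375
  red-eyed dumpy-winged: 1110 × 3/16 = 208.125
  sepia-eyed long-winged: 1110 × 3/16 = 208.125
  sepia-eyed dumpy-winged: 1110 × 1/16 = 69.375
χ² = Σ (O − E)² / E
  red-eyed long-winged: (716 − 624.375)² / 624.375 = 13.4457
  red-eyed dumpy-winged: (186 − 208.125)² / 208.125 = 2.3520
  sepia-eyed long-winged: (145 − 208.125)² / 208.125 = 19.1460
  sepia-eyed dumpy-winged: (63 − 69.375)² / 69.375 = 0.5858
χ² = 13.4457 + 2.3520 + 19.1460 + 0.5858 = 35.5295 ≈ 35.530
Degrees of freedom = 4 − 1 = 3; critical value at α = 0.05 is 7.815.
Since 35.530 > 7.815, we reject the null hypothesis — the data do not fit the 9:3:3:1 ratio.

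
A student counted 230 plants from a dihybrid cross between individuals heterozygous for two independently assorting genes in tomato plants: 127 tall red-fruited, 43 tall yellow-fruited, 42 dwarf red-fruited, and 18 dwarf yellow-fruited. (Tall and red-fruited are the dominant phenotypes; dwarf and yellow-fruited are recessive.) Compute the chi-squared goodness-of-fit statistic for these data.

0.987

A dihybrid F₂ with independent assortment and complete dominance at both loci gives a 9:3:3:1 phenotypic ratio.
Total ratio parts = 16. Expected numbers out of 230:
  tall red-fruited: 230 × 9/16 = 129.375
  tall yellow-fruited: 230 × 3/16 = 43.125
  dwarf red-fruited: 230 × 3/16 = 43.125
  dwarf yellow-fruited: 230 × 1/16 = 14.375
χ² = Σ (O − E)² / E
  tall red-fruited: (127 − 129.375)² / 129.375 = 0.0436
  tall yellow-fruited: (43 − 43.125)² / 43.125 = 0.0004
  dwarf red-fruited: (42 − 43.125)² / 43.125 = 0.0293
  dwarf yellow-fruited: (18 − 14.375)² / 14.375 = 0.9141
χ² = 0.0436 + 0.0004 + 0.0293 + 0.9141 = 0.9874 ≈ 0.987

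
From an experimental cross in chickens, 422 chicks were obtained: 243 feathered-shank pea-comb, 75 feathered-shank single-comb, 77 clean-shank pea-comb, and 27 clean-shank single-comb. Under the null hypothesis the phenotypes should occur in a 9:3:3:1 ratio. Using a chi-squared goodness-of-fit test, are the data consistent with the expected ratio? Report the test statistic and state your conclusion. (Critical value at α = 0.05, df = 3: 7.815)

Expected counts for N = 422 under a 9:3:3:1 ratio (total parts = 16):
  feathered-shank pea-comb: 422 × 9/16 = 237.375
  feathered-shank single-comb: 422 × 3/16 = 79.125
  clean-shank pea-comb: 422 × 3/16 = 79.125
  clean-shank single-comb: 422 × 1/16 = 26.375
χ² = Σ (O − E)² / E
  feathered-shank pea-comb: (243 − 237.375)² / 237.375 = 0.1333
  feathered-shank single-comb: (75 − 79.125)² / 79.125 = 0.2150
  clean-shank pea-comb: (77 − 79.125)² / 79.125 = 0.0571
  clean-shank single-comb: (27 − 26.375)² / 26.375 = 0.0148
χ² = 0.1333 + 0.2150 + 0.0571 + 0.0148 = 0.4202 ≈ 0.420
Degrees of freedom = 4 − 1 = 3; critical value at α = 0.05 is 7.815.
Since 0.420 < 7.815, we fail to reject the null hypothesis — the data are consistent with the 9:3:3:1 ratio.

0.420; consistent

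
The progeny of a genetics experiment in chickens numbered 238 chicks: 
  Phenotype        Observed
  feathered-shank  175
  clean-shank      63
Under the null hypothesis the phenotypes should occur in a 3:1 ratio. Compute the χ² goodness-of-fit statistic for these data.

0.275

The 3:1 ratio has 4 parts, so with N = 238 the expected counts are:
  feathered-shank: 238 × 3/4 = 178.5
  clean-shank: 238 × 1/4 = 59.5
χ² = Σ (O − E)² / E
  feathered-shank: (175 − 178.5)² / 178.5 = 0.0686
  clean-shank: (63 − 59.5)² / 59.5 = 0.2059
χ² = 0.0686 + 0.2059 = 0.2745 ≈ 0.275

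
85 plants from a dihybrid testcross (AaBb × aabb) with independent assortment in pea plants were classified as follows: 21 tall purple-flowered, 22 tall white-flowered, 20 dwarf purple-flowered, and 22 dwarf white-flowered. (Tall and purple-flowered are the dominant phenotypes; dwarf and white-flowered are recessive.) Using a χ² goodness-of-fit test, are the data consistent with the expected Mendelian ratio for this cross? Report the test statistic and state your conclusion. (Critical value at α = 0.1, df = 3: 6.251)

0.129; consistent

A dihybrid testcross with independent assortment gives a 1:1:1:1 ratio.
Under the 1:1:1:1 hypothesis (Σ ratio = 4, N = 85):
  tall purple-flowered: 85 × 1/4 = 21.25
  tall white-flowered: 85 × 1/4 = 21.25
  dwarf purple-flowered: 85 × 1/4 = 21.25
  dwarf white-flowered: 85 × 1/4 = 21.25
χ² = Σ (O − E)² / E
  tall purple-flowered: (21 − 21.25)² / 21.25 = 0.0029
  tall white-flowered: (22 − 21.25)² / 21.25 = 0.0265
  dwarf purple-flowered: (20 − 21.25)² / 21.25 = 0.0735
  dwarf white-flowered: (22 − 21.25)² / 21.25 = 0.0265
χ² = 0.0029 + 0.0265 + 0.0735 + 0.0265 = 0.1294 ≈ 0.129
Degrees of freedom = 4 − 1 = 3; critical value at α = 0.1 is 6.251.
Since 0.129 < 6.251, we fail to reject the null hypothesis — the data are consistent with the 1:1:1:1 ratio.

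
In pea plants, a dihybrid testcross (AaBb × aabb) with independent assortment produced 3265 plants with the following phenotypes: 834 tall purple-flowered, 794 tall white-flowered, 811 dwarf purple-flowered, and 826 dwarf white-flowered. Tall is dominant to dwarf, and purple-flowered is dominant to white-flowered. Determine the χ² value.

1.143

A dihybrid testcross with independent assortment gives a 1:1:1:1 ratio.
The 1:1:1:1 ratio has 4 parts, so with N = 3265 the expected counts are:
  tall purple-flowered: 3265 × 1/4 = 816.25
  tall white-flowered: 3265 × 1/4 = 816.25
  dwarf purple-flowered: 3265 × 1/4 = 816.25
  dwarf white-flowered: 3265 × 1/4 = 816.25
χ² = Σ (O − E)² / E
  tall purple-flowered: (834 − 816.25)² / 816.25 = 0.3860
  tall white-flowered: (794 − 816.25)² / 816.25 = 0.6065
  dwarf purple-flowered: (811 − 816.25)² / 816.25 = 0.0338
  dwarf white-flowered: (826 − 816.25)² / 816.25 = 0.1165
χ² = 0.3860 + 0.6065 + 0.0338 + 0.1165 = 1.1428 ≈ 1.143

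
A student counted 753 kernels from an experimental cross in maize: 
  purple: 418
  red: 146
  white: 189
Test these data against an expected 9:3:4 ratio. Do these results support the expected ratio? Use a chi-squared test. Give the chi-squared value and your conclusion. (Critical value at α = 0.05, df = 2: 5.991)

Total ratio parts = 16. Expected numbers out of 753:
  purple: 753 × 9/16 = 423.5625
  red: 753 × 3/16 = 141.1875
  white: 753 × 4/16 = 188.25
χ² = Σ (O − E)² / E
  purple: (418 − 423.5625)² / 423.5625 = 0.0731
  red: (146 − 141.1875)² / 141.1875 = 0.1640
  white: (189 − 188.25)² / 188.25 = 0.0030
χ² = 0.0731 + 0.1640 + 0.0030 = 0.2401 ≈ 0.240
Degrees of freedom = 3 − 1 = 2; critical value at α = 0.05 is 5.991.
Since 0.240 < 5.991, we fail to reject the null hypothesis — the data are consistent with the 9:3:4 ratio.

0.240; consistent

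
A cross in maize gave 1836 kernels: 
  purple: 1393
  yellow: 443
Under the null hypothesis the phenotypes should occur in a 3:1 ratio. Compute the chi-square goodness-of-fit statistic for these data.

The 3:1 ratio has 4 parts, so with N = 1836 the expected counts are:
  purple: 1836 × 3/4 = 1377
  yellow: 1836 × 1/4 = 459
χ² = Σ (O − E)² / E
  purple: (1393 − 1377)² / 1377 = 0.1859
  yellow: (443 − 459)² / 459 = 0.5577
χ² = 0.1859 + 0.5577 = 0.7436 ≈ 0.744

0.744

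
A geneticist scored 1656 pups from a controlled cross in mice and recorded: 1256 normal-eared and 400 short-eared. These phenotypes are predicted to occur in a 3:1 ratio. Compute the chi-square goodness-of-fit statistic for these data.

0.631

The 3:1 ratio has 4 parts, so with N = 1656 the expected counts are:
  normal-eared: 1656 × 3/4 = 1242
  short-eared: 1656 × 1/4 = 414
χ² = Σ (O − E)² / E
  normal-eared: (1256 − 1242)² / 1242 = 0.1578
  short-eared: (400 − 414)² / 414 = 0.4734
χ² = 0.1578 + 0.4734 = 0.6312 ≈ 0.631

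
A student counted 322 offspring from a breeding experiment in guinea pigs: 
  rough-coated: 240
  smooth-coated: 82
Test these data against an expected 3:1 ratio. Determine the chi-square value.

Under the 3:1 hypothesis (Σ ratio = 4, N = 322):
  rough-coated: 322 × 3/4 = 241.5
  smooth-coated: 322 × 1/4 = 80.5
χ² = Σ (O − E)² / E
  rough-coated: (240 − 241.5)² / 241.5 = 0.0093
  smooth-coated: (82 − 80.5)² / 80.5 = 0.0280
χ² = 0.0093 + 0.0280 = 0.0373 ≈ 0.037

0.037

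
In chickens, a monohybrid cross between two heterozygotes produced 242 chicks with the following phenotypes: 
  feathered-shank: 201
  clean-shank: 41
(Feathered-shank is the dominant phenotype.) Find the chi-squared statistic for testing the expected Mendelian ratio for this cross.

For a monohybrid cross between heterozygotes with complete dominance, the expected phenotypic ratio is 3:1.
Expected counts for N = 242 under a 3:1 ratio (total parts = 4):
  feathered-shank: 242 × 3/4 = 181.5
  clean-shank: 242 × 1/4 = 60.5
χ² = Σ (O − E)² / E
  feathered-shank: (201 − 181.5)² / 181.5 = 2.0950
  clean-shank: (41 − 60.5)² / 60.5 = 6.2851
χ² = 2.0950 + 6.2851 = 8.3801 ≈ 8.380

8.380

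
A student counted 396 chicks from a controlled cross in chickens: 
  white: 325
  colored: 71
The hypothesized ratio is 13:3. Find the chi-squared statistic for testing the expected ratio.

Total ratio parts = 16. Expected numbers out of 396:
  white: 396 × 13/16 = 321.75
  colored: 396 × 3/16 = 74.25
χ² = Σ (O − E)² / E
  white: (325 − 321.75)² / 321.75 = 0.0328
  colored: (71 − 74.25)² / 74.25 = 0.1423
χ² = 0.0328 + 0.1423 = 0.1751 ≈ 0.175

0.175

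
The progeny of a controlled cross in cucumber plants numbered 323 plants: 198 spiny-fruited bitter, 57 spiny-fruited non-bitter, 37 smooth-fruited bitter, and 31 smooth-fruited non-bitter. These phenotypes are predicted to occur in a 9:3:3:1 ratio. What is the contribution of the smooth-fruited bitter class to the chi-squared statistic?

The 9:3:3:1 ratio has 16 parts, so with N = 323 the expected counts are:
  spiny-fruited bitter: 323 × 9/16 = 181.6875
  spiny-fruited non-bitter: 323 × 3/16 = 60.5625
  smooth-fruited bitter: 323 × 3/16 = 60.5625
  smooth-fruited non-bitter: 323 × 1/16 = 20.1875
Contribution of smooth-fruited bitter: (37 − 60.5625)² / 60.5625 = 9.1672

9.167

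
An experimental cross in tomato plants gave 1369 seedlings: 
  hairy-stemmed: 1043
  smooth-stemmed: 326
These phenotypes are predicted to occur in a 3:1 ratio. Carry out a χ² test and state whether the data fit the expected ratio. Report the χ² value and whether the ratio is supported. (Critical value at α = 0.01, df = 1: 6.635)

1.029; consistent

Total ratio parts = 4. Expected numbers out of 1369:
  hairy-stemmed: 1369 × 3/4 = 1026.75
  smooth-stemmed: 1369 × 1/4 = 342.25
χ² = Σ (O − E)² / E
  hairy-stemmed: (1043 − 1026.75)² / 1026.75 = 0.2572
  smooth-stemmed: (326 − 342.25)² / 342.25 = 0.7715
χ² = 0.2572 + 0.7715 = 1.0287 ≈ 1.029
Degrees of freedom = 2 − 1 = 1; critical value at α = 0.01 is 6.635.
Since 1.029 < 6.635, we fail to reject the null hypothesis — the data are consistent with the 3:1 ratio.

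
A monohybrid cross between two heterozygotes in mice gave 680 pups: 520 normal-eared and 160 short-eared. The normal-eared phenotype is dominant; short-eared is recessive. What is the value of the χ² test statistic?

For a monohybrid cross between heterozygotes with complete dominance, the expected phenotypic ratio is 3:1.
Total ratio parts = 4. Expected numbers out of 680:
  normal-eared: 680 × 3/4 = 510
  short-eared: 680 × 1/4 = 170
χ² = Σ (O − E)² / E
  normal-eared: (520 − 510)² / 510 = 0.1961
  short-eared: (160 − 170)² / 170 = 0.5882
χ² = 0.1961 + 0.5882 = 0.7843 ≈ 0.784

0.784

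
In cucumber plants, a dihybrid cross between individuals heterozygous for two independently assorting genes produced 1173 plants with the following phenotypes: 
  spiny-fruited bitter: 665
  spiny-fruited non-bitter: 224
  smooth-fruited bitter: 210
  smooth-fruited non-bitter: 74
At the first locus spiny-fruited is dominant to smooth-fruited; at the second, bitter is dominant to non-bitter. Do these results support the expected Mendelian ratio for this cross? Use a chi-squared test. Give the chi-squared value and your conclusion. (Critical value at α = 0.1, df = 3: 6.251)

A dihybrid F₂ with independent assortment and complete dominance at both loci gives a 9:3:3:1 phenotypic ratio.
Expected counts for N = 1173 under a 9:3:3:1 ratio (total parts = 16):
  spiny-fruited bitter: 1173 × 9/16 = 659.8125
  spiny-fruited non-bitter: 1173 × 3/16 = 219.9375
  smooth-fruited bitter: 1173 × 3/16 = 219.9375
  smooth-fruited non-bitter: 1173 × 1/16 = 73.3125
χ² = Σ (O − E)² / E
  spiny-fruited bitter: (665 − 659.8125)² / 659.8125 = 0.0408
  spiny-fruited non-bitter: (224 − 219.9375)² / 219.9375 = 0.0750
  smooth-fruited bitter: (210 − 219.9375)² / 219.9375 = 0.4490
  smooth-fruited non-bitter: (74 − 73.3125)² / 73.3125 = 0.0064
χ² = 0.0408 + 0.0750 + 0.4490 + 0.0064 = 0.5712 ≈ 0.571
Degrees of freedom = 4 − 1 = 3; critical value at α = 0.1 is 6.251.
Since 0.571 < 6.251, we fail to reject the null hypothesis — the data are consistent with the 9:3:3:1 ratio.

0.571; consistent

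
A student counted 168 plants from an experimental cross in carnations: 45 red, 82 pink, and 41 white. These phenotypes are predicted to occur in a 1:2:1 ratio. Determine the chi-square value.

0.286

Under the 1:2:1 hypothesis (Σ ratio = 4, N = 168):
  red: 168 × 1/4 = 42
  pink: 168 × 2/4 = 84
  white: 168 × 1/4 = 42
χ² = Σ (O − E)² / E
  red: (45 − 42)² / 42 = 0.2143
  pink: (82 − 84)² / 84 = 0.0476
  white: (41 − 42)² / 42 = 0.0238
χ² = 0.2143 + 0.0476 + 0.0238 = 0.2857 ≈ 0.286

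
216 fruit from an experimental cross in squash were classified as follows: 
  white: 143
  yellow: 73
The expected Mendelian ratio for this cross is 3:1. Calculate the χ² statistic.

Total ratio parts = 4. Expected numbers out of 216:
  white: 216 × 3/4 = 162
  yellow: 216 × 1/4 = 54
χ² = Σ (O − E)² / E
  white: (143 − 162)² / 162 = 2.2284
  yellow: (73 − 54)² / 54 = 6.6852
χ² = 2.2284 + 6.6852 = 8.9136 ≈ 8.914

8.914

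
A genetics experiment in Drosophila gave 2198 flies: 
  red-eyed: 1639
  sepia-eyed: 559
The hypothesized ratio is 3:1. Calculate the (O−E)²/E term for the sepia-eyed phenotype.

Under the 3:1 hypothesis (Σ ratio = 4, N = 2198):
  red-eyed: 2198 × 3/4 = 1648.5
  sepia-eyed: 2198 × 1/4 = 549.5
Contribution of sepia-eyed: (559 − 549.5)² / 549.5 = 0.1642

0.164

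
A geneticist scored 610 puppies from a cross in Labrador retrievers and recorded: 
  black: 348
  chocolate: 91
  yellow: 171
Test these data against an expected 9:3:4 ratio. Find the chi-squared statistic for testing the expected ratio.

Total ratio parts = 16. Expected numbers out of 610:
  black: 610 × 9/16 = 343.125
  chocolate: 610 × 3/16 = 114.375
  yellow: 610 × 4/16 = 152.5
χ² = Σ (O − E)² / E
  black: (348 − 343.125)² / 343.125 = 0.0693
  chocolate: (91 − 114.375)² / 114.375 = 4.7772
  yellow: (171 − 152.5)² / 152.5 = 2.2443
χ² = 0.0693 + 4.7772 + 2.2443 = 7.0908 ≈ 7.091

7.091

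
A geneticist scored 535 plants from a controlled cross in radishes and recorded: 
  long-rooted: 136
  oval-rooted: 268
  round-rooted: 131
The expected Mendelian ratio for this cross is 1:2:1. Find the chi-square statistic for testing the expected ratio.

Under the 1:2:1 hypothesis (Σ ratio = 4, N = 535):
  long-rooted: 535 × 1/4 = 133.75
  oval-rooted: 535 × 2/4 = 267.5
  round-rooted: 535 × 1/4 = 133.75
χ² = Σ (O − E)² / E
  long-rooted: (136 − 133.75)² / 133.75 = 0.0379
  oval-rooted: (268 − 267.5)² / 267.5 = 0.0009
  round-rooted: (131 − 133.75)² / 133.75 = 0.0565
χ² = 0.0379 + 0.0009 + 0.0565 = 0.0953 ≈ 0.095

0.095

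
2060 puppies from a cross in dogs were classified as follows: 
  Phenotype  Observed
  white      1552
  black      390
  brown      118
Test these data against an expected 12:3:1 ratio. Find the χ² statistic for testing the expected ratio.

0.966

Expected counts for N = 2060 under a 12:3:1 ratio (total parts = 16):
  white: 2060 × 12/16 = 1545
  black: 2060 × 3/16 = 386.25
  brown: 2060 × 1/16 = 128.75
χ² = Σ (O − E)² / E
  white: (1552 − 1545)² / 1545 = 0.0317
  black: (390 − 386.25)² / 386.25 = 0.0364
  brown: (118 − 128.75)² / 128.75 = 0.8976
χ² = 0.0317 + 0.0364 + 0.8976 = 0.9657 ≈ 0.966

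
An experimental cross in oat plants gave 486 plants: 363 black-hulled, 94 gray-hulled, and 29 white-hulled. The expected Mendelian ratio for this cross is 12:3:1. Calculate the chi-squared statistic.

0.159

Expected counts for N = 486 under a 12:3:1 ratio (total parts = 16):
  black-hulled: 486 × 12/16 = 364.5
  gray-hulled: 486 × 3/16 = 91.125
  white-hulled: 486 × 1/16 = 30.375
χ² = Σ (O − E)² / E
  black-hulled: (363 − 364.5)² / 364.5 = 0.0062
  gray-hulled: (94 − 91.125)² / 91.125 = 0.0907
  white-hulled: (29 − 30.375)² / 30.375 = 0.0622
χ² = 0.0062 + 0.0907 + 0.0622 = 0.1591 ≈ 0.159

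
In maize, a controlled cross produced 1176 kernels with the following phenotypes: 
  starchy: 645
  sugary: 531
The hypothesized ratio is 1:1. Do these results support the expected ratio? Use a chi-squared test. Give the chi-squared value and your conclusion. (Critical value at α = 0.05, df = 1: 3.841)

The 1:1 ratio has 2 parts, so with N = 1176 the expected counts are:
  starchy: 1176 × 1/2 = 588
  sugary: 1176 × 1/2 = 588
χ² = Σ (O − E)² / E
  starchy: (645 − 588)² / 588 = 5.5255
  sugary: (531 − 588)² / 588 = 5.5255
χ² = 5.5255 + 5.5255 = 11.051
Degrees of freedom = 2 − 1 = 1; critical value at α = 0.05 is 3.841.
Since 11.051 > 3.841, we reject the null hypothesis — the data do not fit the 1:1 ratio.

11.051; not consistent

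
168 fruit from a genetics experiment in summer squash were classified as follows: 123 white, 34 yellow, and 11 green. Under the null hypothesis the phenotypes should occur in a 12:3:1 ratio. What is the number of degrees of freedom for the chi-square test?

2

A goodness-of-fit test with 3 phenotype classes has df = 3 − 1 = 2.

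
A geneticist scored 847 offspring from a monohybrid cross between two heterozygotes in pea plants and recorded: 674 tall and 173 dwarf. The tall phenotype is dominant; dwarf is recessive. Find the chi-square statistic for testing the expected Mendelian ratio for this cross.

9.455

For a monohybrid cross between heterozygotes with complete dominance, the expected phenotypic ratio is 3:1.
Total ratio parts = 4. Expected numbers out of 847:
  tall: 847 × 3/4 = 635.25
  dwarf: 847 × 1/4 = 211.75
χ² = Σ (O − E)² / E
  tall: (674 − 635.25)² / 635.25 = 2.3637
  dwarf: (173 − 211.75)² / 211.75 = 7.0912
χ² = 2.3637 + 7.0912 = 9.4549 ≈ 9.455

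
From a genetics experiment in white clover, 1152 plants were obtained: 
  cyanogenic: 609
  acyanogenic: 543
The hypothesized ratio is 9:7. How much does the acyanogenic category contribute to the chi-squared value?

Expected counts for N = 1152 under a 9:7 ratio (total parts = 16):
  cyanogenic: 1152 × 9/16 = 648
  acyanogenic: 1152 × 7/16 = 504
Contribution of acyanogenic: (543 − 504)² / 504 = 3.0179

3.018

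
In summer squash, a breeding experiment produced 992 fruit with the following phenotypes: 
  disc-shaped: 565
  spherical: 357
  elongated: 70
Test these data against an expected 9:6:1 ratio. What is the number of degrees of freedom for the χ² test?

A goodness-of-fit test with 3 phenotype classes has df = 3 − 1 = 2.

2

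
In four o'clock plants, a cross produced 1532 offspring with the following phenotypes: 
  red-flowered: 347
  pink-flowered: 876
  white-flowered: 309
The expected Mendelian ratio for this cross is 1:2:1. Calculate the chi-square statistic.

The 1:2:1 ratio has 4 parts, so with N = 1532 the expected counts are:
  red-flowered: 1532 × 1/4 = 383
  pink-flowered: 1532 × 2/4 = 766
  white-flowered: 1532 × 1/4 = 383
χ² = Σ (O − E)² / E
  red-flowered: (347 − 383)² / 383 = 3.3838
  pink-flowered: (876 − 766)² / 766 = 15.7963
  white-flowered: (309 − 383)² / 383 = 14.2977
χ² = 3.3838 + 15.7963 + 14.2977 = 33.4778 ≈ 33.478

33.478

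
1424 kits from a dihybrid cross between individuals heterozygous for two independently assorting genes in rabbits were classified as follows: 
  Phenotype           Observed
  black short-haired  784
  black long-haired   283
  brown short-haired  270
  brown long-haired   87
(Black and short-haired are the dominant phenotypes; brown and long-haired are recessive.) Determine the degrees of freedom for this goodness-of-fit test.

3

A dihybrid F₂ with independent assortment and complete dominance at both loci gives a 9:3:3:1 phenotypic ratio.
A goodness-of-fit test with 4 phenotype classes has df = 4 − 1 = 3.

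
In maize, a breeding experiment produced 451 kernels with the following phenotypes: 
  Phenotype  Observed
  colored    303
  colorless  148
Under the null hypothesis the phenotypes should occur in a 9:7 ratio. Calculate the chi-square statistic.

Total ratio parts = 16. Expected numbers out of 451:
  colored: 451 × 9/16 = 253.6875
  colorless: 451 × 7/16 = 197.3125
χ² = Σ (O − E)² / E
  colored: (303 − 253.6875)² / 253.6875 = 9.5855
  colorless: (148 − 197.3125)² / 197.3125 = 12.3242
χ² = 9.5855 + 12.3242 = 21.9097 ≈ 21.910

21.910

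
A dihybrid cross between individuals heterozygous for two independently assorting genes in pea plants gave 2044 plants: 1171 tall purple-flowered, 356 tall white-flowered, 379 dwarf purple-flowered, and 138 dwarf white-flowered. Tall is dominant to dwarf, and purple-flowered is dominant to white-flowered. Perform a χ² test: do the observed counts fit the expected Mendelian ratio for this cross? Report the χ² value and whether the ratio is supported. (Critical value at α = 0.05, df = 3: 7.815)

3.200; consistent

A dihybrid F₂ with independent assortment and complete dominance at both loci gives a 9:3:3:1 phenotypic ratio.
The 9:3:3:1 ratio has 16 parts, so with N = 2044 the expected counts are:
  tall purple-flowered: 2044 × 9/16 = 1149.75
  tall white-flowered: 2044 × 3/16 = 383.25
  dwarf purple-flowered: 2044 × 3/16 = 383.25
  dwarf white-flowered: 2044 × 1/16 = 127.75
χ² = Σ (O − E)² / E
  tall purple-flowered: (1171 − 1149.75)² / 1149.75 = 0.3927
  tall white-flowered: (356 − 383.25)² / 383.25 = 1.9375
  dwarf purple-flowered: (379 − 383.25)² / 383.25 = 0.0471
  dwarf white-flowered: (138 − 127.75)² / 127.75 = 0.8224
χ² = 0.3927 + 1.9375 + 0.0471 + 0.8224 = 3.1997 ≈ 3.200
Degrees of freedom = 4 − 1 = 3; critical value at α = 0.05 is 7.815.
Since 3.200 < 7.815, we fail to reject the null hypothesis — the data are consistent with the 9:3:3:1 ratio.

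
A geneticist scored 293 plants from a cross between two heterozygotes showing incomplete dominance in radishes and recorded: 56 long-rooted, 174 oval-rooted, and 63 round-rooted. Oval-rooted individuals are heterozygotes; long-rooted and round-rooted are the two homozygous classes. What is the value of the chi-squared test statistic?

With incomplete dominance, a heterozygote × heterozygote cross gives a 1:2:1 phenotypic ratio.
Expected counts for N = 293 under a 1:2:1 ratio (total parts = 4):
  long-rooted: 293 × 1/4 = 73.25
  oval-rooted: 293 × 2/4 = 146.5
  round-rooted: 293 × 1/4 = 73.25
χ² = Σ (O − E)² / E
  long-rooted: (56 − 73.25)² / 73.25 = 4.0623
  oval-rooted: (174 − 146.5)² / 146.5 = 5.1621
  round-rooted: (63 − 73.25)² / 73.25 = 1.4343
χ² = 4.0623 + 5.1621 + 1.4343 = 10.6587 ≈ 10.659

10.659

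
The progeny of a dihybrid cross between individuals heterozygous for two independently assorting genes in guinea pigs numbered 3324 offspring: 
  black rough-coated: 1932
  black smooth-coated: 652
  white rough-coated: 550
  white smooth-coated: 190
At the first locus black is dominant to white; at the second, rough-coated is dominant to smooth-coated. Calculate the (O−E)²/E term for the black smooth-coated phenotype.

1.326

A dihybrid F₂ with independent assortment and complete dominance at both loci gives a 9:3:3:1 phenotypic ratio.
Expected counts for N = 3324 under a 9:3:3:1 ratio (total parts = 16):
  black rough-coated: 3324 × 9/16 = 1869.75
  black smooth-coated: 3324 × 3/16 = 623.25
  white rough-coated: 3324 × 3/16 = 623.25
  white smooth-coated: 3324 × 1/16 = 207.75
Contribution of black smooth-coated: (652 − 623.25)² / 623.25 = 1.3262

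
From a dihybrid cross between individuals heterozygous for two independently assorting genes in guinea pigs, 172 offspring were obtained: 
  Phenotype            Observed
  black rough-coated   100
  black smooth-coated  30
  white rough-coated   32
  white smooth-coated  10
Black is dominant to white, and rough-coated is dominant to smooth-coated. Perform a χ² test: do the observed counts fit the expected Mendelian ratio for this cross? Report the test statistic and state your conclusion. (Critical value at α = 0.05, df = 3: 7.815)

A dihybrid F₂ with independent assortment and complete dominance at both loci gives a 9:3:3:1 phenotypic ratio.
The 9:3:3:1 ratio has 16 parts, so with N = 172 the expected counts are:
  black rough-coated: 172 × 9/16 = 96.75
  black smooth-coated: 172 × 3/16 = 32.25
  white rough-coated: 172 × 3/16 = 32.25
  white smooth-coated: 172 × 1/16 = 10.75
χ² = Σ (O − E)² / E
  black rough-coated: (100 − 96.75)² / 96.75 = 0.1092
  black smooth-coated: (30 − 32.25)² / 32.25 = 0.1570
  white rough-coated: (32 − 32.25)² / 32.25 = 0.0019
  white smooth-coated: (10 − 10.75)² / 10.75 = 0.0523
χ² = 0.1092 + 0.1570 + 0.0019 + 0.0523 = 0.3204 ≈ 0.320
Degrees of freedom = 4 − 1 = 3; critical value at α = 0.05 is 7.815.
Since 0.320 < 7.815, we fail to reject the null hypothesis — the data are consistent with the 9:3:3:1 ratio.

0.320; consistent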